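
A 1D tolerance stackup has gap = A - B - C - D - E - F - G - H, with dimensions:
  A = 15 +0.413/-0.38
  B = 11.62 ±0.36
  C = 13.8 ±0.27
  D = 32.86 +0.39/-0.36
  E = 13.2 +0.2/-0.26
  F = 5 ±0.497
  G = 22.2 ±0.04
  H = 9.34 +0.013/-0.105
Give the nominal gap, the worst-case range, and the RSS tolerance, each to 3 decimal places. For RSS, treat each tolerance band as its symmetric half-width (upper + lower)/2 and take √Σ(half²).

nominal=-93.020 wc=[-95.170,-90.715] rss=0.897

Stack each dimension's contribution:
  +A: nom +15.000 → Σnom=15.000; wc +0.413/-0.380 → slack +0.413/-0.380; half-tol=0.396, Σhalf²=0.157212
  -B: nom -11.620 → Σnom=3.380; wc +0.360/-0.360 → slack +0.773/-0.740; half-tol=0.360, Σhalf²=0.286812
  -C: nom -13.800 → Σnom=-10.420; wc +0.270/-0.270 → slack +1.043/-1.010; half-tol=0.270, Σhalf²=0.359712
  -D: nom -32.860 → Σnom=-43.280; wc +0.360/-0.390 → slack +1.403/-1.400; half-tol=0.375, Σhalf²=0.500337
  -E: nom -13.200 → Σnom=-56.480; wc +0.260/-0.200 → slack +1.663/-1.600; half-tol=0.230, Σhalf²=0.553237
  -F: nom -5.000 → Σnom=-61.480; wc +0.497/-0.497 → slack +2.160/-2.097; half-tol=0.497, Σhalf²=0.800246
  -G: nom -22.200 → Σnom=-83.680; wc +0.040/-0.040 → slack +2.200/-2.137; half-tol=0.040, Σhalf²=0.801846
  -H: nom -9.340 → Σnom=-93.020; wc +0.105/-0.013 → slack +2.305/-2.150; half-tol=0.059, Σhalf²=0.805327
Nominal = -93.020. Worst-case = [-93.020 - 2.150, -93.020 + 2.305] = [-95.170, -90.715]. RSS = √0.805327 = 0.897.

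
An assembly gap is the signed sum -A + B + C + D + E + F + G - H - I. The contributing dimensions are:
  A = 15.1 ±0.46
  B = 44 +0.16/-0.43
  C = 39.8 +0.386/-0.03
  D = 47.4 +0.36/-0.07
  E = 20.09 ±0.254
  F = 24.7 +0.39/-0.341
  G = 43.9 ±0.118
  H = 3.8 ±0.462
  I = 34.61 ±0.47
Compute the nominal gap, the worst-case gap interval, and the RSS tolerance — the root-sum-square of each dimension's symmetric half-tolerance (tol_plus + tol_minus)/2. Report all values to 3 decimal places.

nominal=166.380 wc=[163.745,169.440] rss=1.017

Stack each dimension's contribution:
  -A: nom -15.100 → Σnom=-15.100; wc +0.460/-0.460 → slack +0.460/-0.460; half-tol=0.460, Σhalf²=0.211600
  +B: nom +44.000 → Σnom=28.900; wc +0.160/-0.430 → slack +0.620/-0.890; half-tol=0.295, Σhalf²=0.298625
  +C: nom +39.800 → Σnom=68.700; wc +0.386/-0.030 → slack +1.006/-0.920; half-tol=0.208, Σhalf²=0.341889
  +D: nom +47.400 → Σnom=116.100; wc +0.360/-0.070 → slack +1.366/-0.990; half-tol=0.215, Σhalf²=0.388114
  +E: nom +20.090 → Σnom=136.190; wc +0.254/-0.254 → slack +1.620/-1.244; half-tol=0.254, Σhalf²=0.452630
  +F: nom +24.700 → Σnom=160.890; wc +0.390/-0.341 → slack +2.010/-1.585; half-tol=0.366, Σhalf²=0.586220
  +G: nom +43.900 → Σnom=204.790; wc +0.118/-0.118 → slack +2.128/-1.703; half-tol=0.118, Σhalf²=0.600144
  -H: nom -3.800 → Σnom=200.990; wc +0.462/-0.462 → slack +2.590/-2.165; half-tol=0.462, Σhalf²=0.813588
  -I: nom -34.610 → Σnom=166.380; wc +0.470/-0.470 → slack +3.060/-2.635; half-tol=0.470, Σhalf²=1.034488
Nominal = 166.380. Worst-case = [166.380 - 2.635, 166.380 + 3.060] = [163.745, 169.440]. RSS = √1.034488 = 1.017.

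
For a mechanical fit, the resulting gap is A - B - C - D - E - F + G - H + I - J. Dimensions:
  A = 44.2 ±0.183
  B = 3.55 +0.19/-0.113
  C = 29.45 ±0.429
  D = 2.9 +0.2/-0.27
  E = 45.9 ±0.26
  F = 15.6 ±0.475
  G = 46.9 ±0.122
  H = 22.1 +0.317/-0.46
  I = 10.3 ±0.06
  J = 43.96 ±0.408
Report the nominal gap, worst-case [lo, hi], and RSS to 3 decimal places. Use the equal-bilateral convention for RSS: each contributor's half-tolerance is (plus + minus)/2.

nominal=-62.060 wc=[-64.704,-59.280] rss=0.962

Stack each dimension's contribution:
  +A: nom +44.200 → Σnom=44.200; wc +0.183/-0.183 → slack +0.183/-0.183; half-tol=0.183, Σhalf²=0.033489
  -B: nom -3.550 → Σnom=40.650; wc +0.113/-0.190 → slack +0.296/-0.373; half-tol=0.151, Σhalf²=0.056441
  -C: nom -29.450 → Σnom=11.200; wc +0.429/-0.429 → slack +0.725/-0.802; half-tol=0.429, Σhalf²=0.240482
  -D: nom -2.900 → Σnom=8.300; wc +0.270/-0.200 → slack +0.995/-1.002; half-tol=0.235, Σhalf²=0.295707
  -E: nom -45.900 → Σnom=-37.600; wc +0.260/-0.260 → slack +1.255/-1.262; half-tol=0.260, Σhalf²=0.363307
  -F: nom -15.600 → Σnom=-53.200; wc +0.475/-0.475 → slack +1.730/-1.737; half-tol=0.475, Σhalf²=0.588932
  +G: nom +46.900 → Σnom=-6.300; wc +0.122/-0.122 → slack +1.852/-1.859; half-tol=0.122, Σhalf²=0.603816
  -H: nom -22.100 → Σnom=-28.400; wc +0.460/-0.317 → slack +2.312/-2.176; half-tol=0.389, Σhalf²=0.754748
  +I: nom +10.300 → Σnom=-18.100; wc +0.060/-0.060 → slack +2.372/-2.236; half-tol=0.060, Σhalf²=0.758348
  -J: nom -43.960 → Σnom=-62.060; wc +0.408/-0.408 → slack +2.780/-2.644; half-tol=0.408, Σhalf²=0.924812
Nominal = -62.060. Worst-case = [-62.060 - 2.644, -62.060 + 2.780] = [-64.704, -59.280]. RSS = √0.924812 = 0.962.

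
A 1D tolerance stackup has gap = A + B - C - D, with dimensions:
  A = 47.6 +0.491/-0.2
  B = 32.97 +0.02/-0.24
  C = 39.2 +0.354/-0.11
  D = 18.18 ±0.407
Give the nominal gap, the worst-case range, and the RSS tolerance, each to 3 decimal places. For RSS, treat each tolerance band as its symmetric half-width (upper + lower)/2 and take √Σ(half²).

Stack each dimension's contribution:
  +A: nom +47.600 → Σnom=47.600; wc +0.491/-0.200 → slack +0.491/-0.200; half-tol=0.346, Σhalf²=0.119370
  +B: nom +32.970 → Σnom=80.570; wc +0.020/-0.240 → slack +0.511/-0.440; half-tol=0.130, Σhalf²=0.136270
  -C: nom -39.200 → Σnom=41.370; wc +0.110/-0.354 → slack +0.621/-0.794; half-tol=0.232, Σhalf²=0.190094
  -D: nom -18.180 → Σnom=23.190; wc +0.407/-0.407 → slack +1.028/-1.201; half-tol=0.407, Σhalf²=0.355743
Nominal = 23.190. Worst-case = [23.190 - 1.201, 23.190 + 1.028] = [21.989, 24.218]. RSS = √0.355743 = 0.596.

nominal=23.190 wc=[21.989,24.218] rss=0.596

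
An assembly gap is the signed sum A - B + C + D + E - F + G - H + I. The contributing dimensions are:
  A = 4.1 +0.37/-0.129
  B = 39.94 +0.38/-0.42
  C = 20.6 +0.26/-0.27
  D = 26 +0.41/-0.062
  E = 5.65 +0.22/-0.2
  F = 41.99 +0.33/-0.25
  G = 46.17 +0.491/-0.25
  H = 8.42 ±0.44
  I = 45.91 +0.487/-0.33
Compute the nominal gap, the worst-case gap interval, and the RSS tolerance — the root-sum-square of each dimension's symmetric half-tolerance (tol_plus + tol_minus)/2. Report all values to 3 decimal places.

Stack each dimension's contribution:
  +A: nom +4.100 → Σnom=4.100; wc +0.370/-0.129 → slack +0.370/-0.129; half-tol=0.249, Σhalf²=0.062250
  -B: nom -39.940 → Σnom=-35.840; wc +0.420/-0.380 → slack +0.790/-0.509; half-tol=0.400, Σhalf²=0.222250
  +C: nom +20.600 → Σnom=-15.240; wc +0.260/-0.270 → slack +1.050/-0.779; half-tol=0.265, Σhalf²=0.292475
  +D: nom +26.000 → Σnom=10.760; wc +0.410/-0.062 → slack +1.460/-0.841; half-tol=0.236, Σhalf²=0.348171
  +E: nom +5.650 → Σnom=16.410; wc +0.220/-0.200 → slack +1.680/-1.041; half-tol=0.210, Σhalf²=0.392271
  -F: nom -41.990 → Σnom=-25.580; wc +0.250/-0.330 → slack +1.930/-1.371; half-tol=0.290, Σhalf²=0.476371
  +G: nom +46.170 → Σnom=20.590; wc +0.491/-0.250 → slack +2.421/-1.621; half-tol=0.370, Σhalf²=0.613642
  -H: nom -8.420 → Σnom=12.170; wc +0.440/-0.440 → slack +2.861/-2.061; half-tol=0.440, Σhalf²=0.807242
  +I: nom +45.910 → Σnom=58.080; wc +0.487/-0.330 → slack +3.348/-2.391; half-tol=0.408, Σhalf²=0.974114
Nominal = 58.080. Worst-case = [58.080 - 2.391, 58.080 + 3.348] = [55.689, 61.428]. RSS = √0.974114 = 0.987.

nominal=58.080 wc=[55.689,61.428] rss=0.987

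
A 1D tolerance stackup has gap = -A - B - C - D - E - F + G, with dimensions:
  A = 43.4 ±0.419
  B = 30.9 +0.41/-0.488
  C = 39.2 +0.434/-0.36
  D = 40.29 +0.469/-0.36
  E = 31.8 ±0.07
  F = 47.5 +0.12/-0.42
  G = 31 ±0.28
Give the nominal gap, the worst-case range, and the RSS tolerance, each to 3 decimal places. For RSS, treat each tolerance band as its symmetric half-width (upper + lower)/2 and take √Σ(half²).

Stack each dimension's contribution:
  -A: nom -43.400 → Σnom=-43.400; wc +0.419/-0.419 → slack +0.419/-0.419; half-tol=0.419, Σhalf²=0.175561
  -B: nom -30.900 → Σnom=-74.300; wc +0.488/-0.410 → slack +0.907/-0.829; half-tol=0.449, Σhalf²=0.377162
  -C: nom -39.200 → Σnom=-113.500; wc +0.360/-0.434 → slack +1.267/-1.263; half-tol=0.397, Σhalf²=0.534771
  -D: nom -40.290 → Σnom=-153.790; wc +0.360/-0.469 → slack +1.627/-1.732; half-tol=0.414, Σhalf²=0.706581
  -E: nom -31.800 → Σnom=-185.590; wc +0.070/-0.070 → slack +1.697/-1.802; half-tol=0.070, Σhalf²=0.711481
  -F: nom -47.500 → Σnom=-233.090; wc +0.420/-0.120 → slack +2.117/-1.922; half-tol=0.270, Σhalf²=0.784381
  +G: nom +31.000 → Σnom=-202.090; wc +0.280/-0.280 → slack +2.397/-2.202; half-tol=0.280, Σhalf²=0.862781
Nominal = -202.090. Worst-case = [-202.090 - 2.202, -202.090 + 2.397] = [-204.292, -199.693]. RSS = √0.862781 = 0.929.

nominal=-202.090 wc=[-204.292,-199.693] rss=0.929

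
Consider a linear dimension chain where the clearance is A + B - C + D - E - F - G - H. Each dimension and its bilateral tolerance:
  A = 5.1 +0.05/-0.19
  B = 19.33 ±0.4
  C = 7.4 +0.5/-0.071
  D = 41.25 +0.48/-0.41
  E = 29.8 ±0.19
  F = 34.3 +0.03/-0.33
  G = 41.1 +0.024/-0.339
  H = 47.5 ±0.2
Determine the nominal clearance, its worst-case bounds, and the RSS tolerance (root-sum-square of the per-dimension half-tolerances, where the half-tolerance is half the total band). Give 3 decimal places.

nominal=-94.420 wc=[-96.364,-92.360] rss=0.772

Stack each dimension's contribution:
  +A: nom +5.100 → Σnom=5.100; wc +0.050/-0.190 → slack +0.050/-0.190; half-tol=0.120, Σhalf²=0.014400
  +B: nom +19.330 → Σnom=24.430; wc +0.400/-0.400 → slack +0.450/-0.590; half-tol=0.400, Σhalf²=0.174400
  -C: nom -7.400 → Σnom=17.030; wc +0.071/-0.500 → slack +0.521/-1.090; half-tol=0.285, Σhalf²=0.255910
  +D: nom +41.250 → Σnom=58.280; wc +0.480/-0.410 → slack +1.001/-1.500; half-tol=0.445, Σhalf²=0.453935
  -E: nom -29.800 → Σnom=28.480; wc +0.190/-0.190 → slack +1.191/-1.690; half-tol=0.190, Σhalf²=0.490035
  -F: nom -34.300 → Σnom=-5.820; wc +0.330/-0.030 → slack +1.521/-1.720; half-tol=0.180, Σhalf²=0.522435
  -G: nom -41.100 → Σnom=-46.920; wc +0.339/-0.024 → slack +1.860/-1.744; half-tol=0.182, Σhalf²=0.555378
  -H: nom -47.500 → Σnom=-94.420; wc +0.200/-0.200 → slack +2.060/-1.944; half-tol=0.200, Σhalf²=0.595378
Nominal = -94.420. Worst-case = [-94.420 - 1.944, -94.420 + 2.060] = [-96.364, -92.360]. RSS = √0.595378 = 0.772.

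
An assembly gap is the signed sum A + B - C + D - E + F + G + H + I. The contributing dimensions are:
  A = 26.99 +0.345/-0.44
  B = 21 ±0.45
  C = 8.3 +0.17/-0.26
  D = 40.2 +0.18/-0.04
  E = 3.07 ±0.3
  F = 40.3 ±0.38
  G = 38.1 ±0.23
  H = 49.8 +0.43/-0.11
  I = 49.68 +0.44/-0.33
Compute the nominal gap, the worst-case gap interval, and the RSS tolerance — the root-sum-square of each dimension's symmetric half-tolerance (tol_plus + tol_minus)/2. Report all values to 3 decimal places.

Stack each dimension's contribution:
  +A: nom +26.990 → Σnom=26.990; wc +0.345/-0.440 → slack +0.345/-0.440; half-tol=0.392, Σhalf²=0.154056
  +B: nom +21.000 → Σnom=47.990; wc +0.450/-0.450 → slack +0.795/-0.890; half-tol=0.450, Σhalf²=0.356556
  -C: nom -8.300 → Σnom=39.690; wc +0.260/-0.170 → slack +1.055/-1.060; half-tol=0.215, Σhalf²=0.402781
  +D: nom +40.200 → Σnom=79.890; wc +0.180/-0.040 → slack +1.235/-1.100; half-tol=0.110, Σhalf²=0.414881
  -E: nom -3.070 → Σnom=76.820; wc +0.300/-0.300 → slack +1.535/-1.400; half-tol=0.300, Σhalf²=0.504881
  +F: nom +40.300 → Σnom=117.120; wc +0.380/-0.380 → slack +1.915/-1.780; half-tol=0.380, Σhalf²=0.649281
  +G: nom +38.100 → Σnom=155.220; wc +0.230/-0.230 → slack +2.145/-2.010; half-tol=0.230, Σhalf²=0.702181
  +H: nom +49.800 → Σnom=205.020; wc +0.430/-0.110 → slack +2.575/-2.120; half-tol=0.270, Σhalf²=0.775081
  +I: nom +49.680 → Σnom=254.700; wc +0.440/-0.330 → slack +3.015/-2.450; half-tol=0.385, Σhalf²=0.923306
Nominal = 254.700. Worst-case = [254.700 - 2.450, 254.700 + 3.015] = [252.250, 257.715]. RSS = √0.923306 = 0.961.

nominal=254.700 wc=[252.250,257.715] rss=0.961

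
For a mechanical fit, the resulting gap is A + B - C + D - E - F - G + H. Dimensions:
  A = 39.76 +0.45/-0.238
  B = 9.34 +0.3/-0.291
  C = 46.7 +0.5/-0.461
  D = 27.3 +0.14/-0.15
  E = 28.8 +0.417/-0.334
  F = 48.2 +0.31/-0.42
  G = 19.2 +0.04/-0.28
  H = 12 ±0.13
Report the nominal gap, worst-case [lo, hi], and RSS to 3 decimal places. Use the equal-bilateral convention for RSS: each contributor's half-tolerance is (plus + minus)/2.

nominal=-54.500 wc=[-56.576,-51.985] rss=0.880

Stack each dimension's contribution:
  +A: nom +39.760 → Σnom=39.760; wc +0.450/-0.238 → slack +0.450/-0.238; half-tol=0.344, Σhalf²=0.118336
  +B: nom +9.340 → Σnom=49.100; wc +0.300/-0.291 → slack +0.750/-0.529; half-tol=0.295, Σhalf²=0.205656
  -C: nom -46.700 → Σnom=2.400; wc +0.461/-0.500 → slack +1.211/-1.029; half-tol=0.481, Σhalf²=0.436536
  +D: nom +27.300 → Σnom=29.700; wc +0.140/-0.150 → slack +1.351/-1.179; half-tol=0.145, Σhalf²=0.457562
  -E: nom -28.800 → Σnom=0.900; wc +0.334/-0.417 → slack +1.685/-1.596; half-tol=0.376, Σhalf²=0.598562
  -F: nom -48.200 → Σnom=-47.300; wc +0.420/-0.310 → slack +2.105/-1.906; half-tol=0.365, Σhalf²=0.731787
  -G: nom -19.200 → Σnom=-66.500; wc +0.280/-0.040 → slack +2.385/-1.946; half-tol=0.160, Σhalf²=0.757387
  +H: nom +12.000 → Σnom=-54.500; wc +0.130/-0.130 → slack +2.515/-2.076; half-tol=0.130, Σhalf²=0.774287
Nominal = -54.500. Worst-case = [-54.500 - 2.076, -54.500 + 2.515] = [-56.576, -51.985]. RSS = √0.774287 = 0.880.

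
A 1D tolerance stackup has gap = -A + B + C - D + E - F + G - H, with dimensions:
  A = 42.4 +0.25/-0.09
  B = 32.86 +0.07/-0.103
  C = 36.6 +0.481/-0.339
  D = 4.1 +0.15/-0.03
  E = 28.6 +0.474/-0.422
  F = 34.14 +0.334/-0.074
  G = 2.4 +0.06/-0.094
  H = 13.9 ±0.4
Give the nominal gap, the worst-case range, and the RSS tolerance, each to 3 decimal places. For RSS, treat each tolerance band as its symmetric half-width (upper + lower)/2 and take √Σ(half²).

Stack each dimension's contribution:
  -A: nom -42.400 → Σnom=-42.400; wc +0.090/-0.250 → slack +0.090/-0.250; half-tol=0.170, Σhalf²=0.028900
  +B: nom +32.860 → Σnom=-9.540; wc +0.070/-0.103 → slack +0.160/-0.353; half-tol=0.086, Σhalf²=0.036382
  +C: nom +36.600 → Σnom=27.060; wc +0.481/-0.339 → slack +0.641/-0.692; half-tol=0.410, Σhalf²=0.204482
  -D: nom -4.100 → Σnom=22.960; wc +0.030/-0.150 → slack +0.671/-0.842; half-tol=0.090, Σhalf²=0.212582
  +E: nom +28.600 → Σnom=51.560; wc +0.474/-0.422 → slack +1.145/-1.264; half-tol=0.448, Σhalf²=0.413286
  -F: nom -34.140 → Σnom=17.420; wc +0.074/-0.334 → slack +1.219/-1.598; half-tol=0.204, Σhalf²=0.454902
  +G: nom +2.400 → Σnom=19.820; wc +0.060/-0.094 → slack +1.279/-1.692; half-tol=0.077, Σhalf²=0.460831
  -H: nom -13.900 → Σnom=5.920; wc +0.400/-0.400 → slack +1.679/-2.092; half-tol=0.400, Σhalf²=0.620831
Nominal = 5.920. Worst-case = [5.920 - 2.092, 5.920 + 1.679] = [3.828, 7.599]. RSS = √0.620831 = 0.788.

nominal=5.920 wc=[3.828,7.599] rss=0.788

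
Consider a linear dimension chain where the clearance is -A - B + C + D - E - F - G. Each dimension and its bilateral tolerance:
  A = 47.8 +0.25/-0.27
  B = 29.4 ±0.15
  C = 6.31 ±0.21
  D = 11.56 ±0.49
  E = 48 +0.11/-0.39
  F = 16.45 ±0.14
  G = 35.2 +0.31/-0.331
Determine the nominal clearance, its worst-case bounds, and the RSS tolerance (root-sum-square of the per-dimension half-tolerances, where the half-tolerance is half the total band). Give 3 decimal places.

nominal=-158.980 wc=[-160.640,-156.999] rss=0.748

Stack each dimension's contribution:
  -A: nom -47.800 → Σnom=-47.800; wc +0.270/-0.250 → slack +0.270/-0.250; half-tol=0.260, Σhalf²=0.067600
  -B: nom -29.400 → Σnom=-77.200; wc +0.150/-0.150 → slack +0.420/-0.400; half-tol=0.150, Σhalf²=0.090100
  +C: nom +6.310 → Σnom=-70.890; wc +0.210/-0.210 → slack +0.630/-0.610; half-tol=0.210, Σhalf²=0.134200
  +D: nom +11.560 → Σnom=-59.330; wc +0.490/-0.490 → slack +1.120/-1.100; half-tol=0.490, Σhalf²=0.374300
  -E: nom -48.000 → Σnom=-107.330; wc +0.390/-0.110 → slack +1.510/-1.210; half-tol=0.250, Σhalf²=0.436800
  -F: nom -16.450 → Σnom=-123.780; wc +0.140/-0.140 → slack +1.650/-1.350; half-tol=0.140, Σhalf²=0.456400
  -G: nom -35.200 → Σnom=-158.980; wc +0.331/-0.310 → slack +1.981/-1.660; half-tol=0.321, Σhalf²=0.559120
Nominal = -158.980. Worst-case = [-158.980 - 1.660, -158.980 + 1.981] = [-160.640, -156.999]. RSS = √0.559120 = 0.748.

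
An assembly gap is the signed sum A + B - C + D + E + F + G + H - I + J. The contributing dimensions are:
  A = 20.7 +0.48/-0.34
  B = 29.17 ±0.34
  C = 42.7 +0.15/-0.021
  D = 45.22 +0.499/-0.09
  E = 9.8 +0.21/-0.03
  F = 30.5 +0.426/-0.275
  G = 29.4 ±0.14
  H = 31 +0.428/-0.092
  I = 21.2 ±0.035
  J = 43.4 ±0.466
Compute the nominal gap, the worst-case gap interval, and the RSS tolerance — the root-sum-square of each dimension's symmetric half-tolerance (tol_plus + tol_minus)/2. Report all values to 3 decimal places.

nominal=175.290 wc=[173.332,178.335] rss=0.906

Stack each dimension's contribution:
  +A: nom +20.700 → Σnom=20.700; wc +0.480/-0.340 → slack +0.480/-0.340; half-tol=0.410, Σhalf²=0.168100
  +B: nom +29.170 → Σnom=49.870; wc +0.340/-0.340 → slack +0.820/-0.680; half-tol=0.340, Σhalf²=0.283700
  -C: nom -42.700 → Σnom=7.170; wc +0.021/-0.150 → slack +0.841/-0.830; half-tol=0.085, Σhalf²=0.291010
  +D: nom +45.220 → Σnom=52.390; wc +0.499/-0.090 → slack +1.340/-0.920; half-tol=0.294, Σhalf²=0.377741
  +E: nom +9.800 → Σnom=62.190; wc +0.210/-0.030 → slack +1.550/-0.950; half-tol=0.120, Σhalf²=0.392141
  +F: nom +30.500 → Σnom=92.690; wc +0.426/-0.275 → slack +1.976/-1.225; half-tol=0.351, Σhalf²=0.514991
  +G: nom +29.400 → Σnom=122.090; wc +0.140/-0.140 → slack +2.116/-1.365; half-tol=0.140, Σhalf²=0.534591
  +H: nom +31.000 → Σnom=153.090; wc +0.428/-0.092 → slack +2.544/-1.457; half-tol=0.260, Σhalf²=0.602191
  -I: nom -21.200 → Σnom=131.890; wc +0.035/-0.035 → slack +2.579/-1.492; half-tol=0.035, Σhalf²=0.603416
  +J: nom +43.400 → Σnom=175.290; wc +0.466/-0.466 → slack +3.045/-1.958; half-tol=0.466, Σhalf²=0.820572
Nominal = 175.290. Worst-case = [175.290 - 1.958, 175.290 + 3.045] = [173.332, 178.335]. RSS = √0.820572 = 0.906.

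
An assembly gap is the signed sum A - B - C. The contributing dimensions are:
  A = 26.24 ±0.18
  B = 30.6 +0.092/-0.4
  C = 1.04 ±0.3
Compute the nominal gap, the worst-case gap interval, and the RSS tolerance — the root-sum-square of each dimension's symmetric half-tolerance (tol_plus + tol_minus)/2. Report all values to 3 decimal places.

nominal=-5.400 wc=[-5.972,-4.520] rss=0.428

Stack each dimension's contribution:
  +A: nom +26.240 → Σnom=26.240; wc +0.180/-0.180 → slack +0.180/-0.180; half-tol=0.180, Σhalf²=0.032400
  -B: nom -30.600 → Σnom=-4.360; wc +0.400/-0.092 → slack +0.580/-0.272; half-tol=0.246, Σhalf²=0.092916
  -C: nom -1.040 → Σnom=-5.400; wc +0.300/-0.300 → slack +0.880/-0.572; half-tol=0.300, Σhalf²=0.182916
Nominal = -5.400. Worst-case = [-5.400 - 0.572, -5.400 + 0.880] = [-5.972, -4.520]. RSS = √0.182916 = 0.428.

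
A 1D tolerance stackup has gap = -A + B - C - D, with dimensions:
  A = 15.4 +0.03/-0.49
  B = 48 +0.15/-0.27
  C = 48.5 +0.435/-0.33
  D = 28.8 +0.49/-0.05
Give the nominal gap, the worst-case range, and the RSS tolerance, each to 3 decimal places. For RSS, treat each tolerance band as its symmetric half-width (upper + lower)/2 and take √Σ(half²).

nominal=-44.700 wc=[-45.925,-43.680] rss=0.575

Stack each dimension's contribution:
  -A: nom -15.400 → Σnom=-15.400; wc +0.490/-0.030 → slack +0.490/-0.030; half-tol=0.260, Σhalf²=0.067600
  +B: nom +48.000 → Σnom=32.600; wc +0.150/-0.270 → slack +0.640/-0.300; half-tol=0.210, Σhalf²=0.111700
  -C: nom -48.500 → Σnom=-15.900; wc +0.330/-0.435 → slack +0.970/-0.735; half-tol=0.383, Σhalf²=0.258006
  -D: nom -28.800 → Σnom=-44.700; wc +0.050/-0.490 → slack +1.020/-1.225; half-tol=0.270, Σhalf²=0.330906
Nominal = -44.700. Worst-case = [-44.700 - 1.225, -44.700 + 1.020] = [-45.925, -43.680]. RSS = √0.330906 = 0.575.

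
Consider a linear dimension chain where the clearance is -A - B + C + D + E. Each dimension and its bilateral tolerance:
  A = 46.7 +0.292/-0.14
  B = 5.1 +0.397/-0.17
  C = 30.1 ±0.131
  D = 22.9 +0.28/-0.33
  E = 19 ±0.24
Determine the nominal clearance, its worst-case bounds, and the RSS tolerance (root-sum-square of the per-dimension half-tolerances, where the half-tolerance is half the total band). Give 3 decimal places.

nominal=20.200 wc=[18.810,21.161] rss=0.543

Stack each dimension's contribution:
  -A: nom -46.700 → Σnom=-46.700; wc +0.140/-0.292 → slack +0.140/-0.292; half-tol=0.216, Σhalf²=0.046656
  -B: nom -5.100 → Σnom=-51.800; wc +0.170/-0.397 → slack +0.310/-0.689; half-tol=0.284, Σhalf²=0.127028
  +C: nom +30.100 → Σnom=-21.700; wc +0.131/-0.131 → slack +0.441/-0.820; half-tol=0.131, Σhalf²=0.144189
  +D: nom +22.900 → Σnom=1.200; wc +0.280/-0.330 → slack +0.721/-1.150; half-tol=0.305, Σhalf²=0.237214
  +E: nom +19.000 → Σnom=20.200; wc +0.240/-0.240 → slack +0.961/-1.390; half-tol=0.240, Σhalf²=0.294814
Nominal = 20.200. Worst-case = [20.200 - 1.390, 20.200 + 0.961] = [18.810, 21.161]. RSS = √0.294814 = 0.543.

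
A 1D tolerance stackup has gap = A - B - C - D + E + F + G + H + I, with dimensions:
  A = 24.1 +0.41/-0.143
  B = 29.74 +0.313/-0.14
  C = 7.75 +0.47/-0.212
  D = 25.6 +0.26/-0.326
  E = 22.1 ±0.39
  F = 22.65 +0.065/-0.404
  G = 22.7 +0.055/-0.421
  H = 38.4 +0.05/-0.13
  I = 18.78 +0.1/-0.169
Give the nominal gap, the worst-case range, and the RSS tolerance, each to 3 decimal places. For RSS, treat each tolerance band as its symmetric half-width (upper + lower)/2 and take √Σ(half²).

nominal=85.640 wc=[82.940,87.388] rss=0.787

Stack each dimension's contribution:
  +A: nom +24.100 → Σnom=24.100; wc +0.410/-0.143 → slack +0.410/-0.143; half-tol=0.276, Σhalf²=0.076452
  -B: nom -29.740 → Σnom=-5.640; wc +0.140/-0.313 → slack +0.550/-0.456; half-tol=0.227, Σhalf²=0.127754
  -C: nom -7.750 → Σnom=-13.390; wc +0.212/-0.470 → slack +0.762/-0.926; half-tol=0.341, Σhalf²=0.244035
  -D: nom -25.600 → Σnom=-38.990; wc +0.326/-0.260 → slack +1.088/-1.186; half-tol=0.293, Σhalf²=0.329884
  +E: nom +22.100 → Σnom=-16.890; wc +0.390/-0.390 → slack +1.478/-1.576; half-tol=0.390, Σhalf²=0.481984
  +F: nom +22.650 → Σnom=5.760; wc +0.065/-0.404 → slack +1.543/-1.980; half-tol=0.235, Σhalf²=0.536975
  +G: nom +22.700 → Σnom=28.460; wc +0.055/-0.421 → slack +1.598/-2.401; half-tol=0.238, Σhalf²=0.593619
  +H: nom +38.400 → Σnom=66.860; wc +0.050/-0.130 → slack +1.648/-2.531; half-tol=0.090, Σhalf²=0.601719
  +I: nom +18.780 → Σnom=85.640; wc +0.100/-0.169 → slack +1.748/-2.700; half-tol=0.135, Σhalf²=0.619809
Nominal = 85.640. Worst-case = [85.640 - 2.700, 85.640 + 1.748] = [82.940, 87.388]. RSS = √0.619809 = 0.787.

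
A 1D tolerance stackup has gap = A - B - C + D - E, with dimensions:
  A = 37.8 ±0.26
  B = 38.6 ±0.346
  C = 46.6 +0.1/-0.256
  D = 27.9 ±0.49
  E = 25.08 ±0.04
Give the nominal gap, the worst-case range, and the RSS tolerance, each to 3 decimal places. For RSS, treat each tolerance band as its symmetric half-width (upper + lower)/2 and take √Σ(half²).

Stack each dimension's contribution:
  +A: nom +37.800 → Σnom=37.800; wc +0.260/-0.260 → slack +0.260/-0.260; half-tol=0.260, Σhalf²=0.067600
  -B: nom -38.600 → Σnom=-0.800; wc +0.346/-0.346 → slack +0.606/-0.606; half-tol=0.346, Σhalf²=0.187316
  -C: nom -46.600 → Σnom=-47.400; wc +0.256/-0.100 → slack +0.862/-0.706; half-tol=0.178, Σhalf²=0.219000
  +D: nom +27.900 → Σnom=-19.500; wc +0.490/-0.490 → slack +1.352/-1.196; half-tol=0.490, Σhalf²=0.459100
  -E: nom -25.080 → Σnom=-44.580; wc +0.040/-0.040 → slack +1.392/-1.236; half-tol=0.040, Σhalf²=0.460700
Nominal = -44.580. Worst-case = [-44.580 - 1.236, -44.580 + 1.392] = [-45.816, -43.188]. RSS = √0.460700 = 0.679.

nominal=-44.580 wc=[-45.816,-43.188] rss=0.679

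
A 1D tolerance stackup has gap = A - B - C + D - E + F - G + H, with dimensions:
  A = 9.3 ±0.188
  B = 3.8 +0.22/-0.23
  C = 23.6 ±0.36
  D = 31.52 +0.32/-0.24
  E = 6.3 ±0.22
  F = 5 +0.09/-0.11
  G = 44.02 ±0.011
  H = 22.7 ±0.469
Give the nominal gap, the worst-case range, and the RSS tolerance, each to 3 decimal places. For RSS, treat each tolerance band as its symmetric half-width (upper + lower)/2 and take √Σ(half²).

nominal=-9.200 wc=[-11.018,-7.312] rss=0.757

Stack each dimension's contribution:
  +A: nom +9.300 → Σnom=9.300; wc +0.188/-0.188 → slack +0.188/-0.188; half-tol=0.188, Σhalf²=0.035344
  -B: nom -3.800 → Σnom=5.500; wc +0.230/-0.220 → slack +0.418/-0.408; half-tol=0.225, Σhalf²=0.085969
  -C: nom -23.600 → Σnom=-18.100; wc +0.360/-0.360 → slack +0.778/-0.768; half-tol=0.360, Σhalf²=0.215569
  +D: nom +31.520 → Σnom=13.420; wc +0.320/-0.240 → slack +1.098/-1.008; half-tol=0.280, Σhalf²=0.293969
  -E: nom -6.300 → Σnom=7.120; wc +0.220/-0.220 → slack +1.318/-1.228; half-tol=0.220, Σhalf²=0.342369
  +F: nom +5.000 → Σnom=12.120; wc +0.090/-0.110 → slack +1.408/-1.338; half-tol=0.100, Σhalf²=0.352369
  -G: nom -44.020 → Σnom=-31.900; wc +0.011/-0.011 → slack +1.419/-1.349; half-tol=0.011, Σhalf²=0.352490
  +H: nom +22.700 → Σnom=-9.200; wc +0.469/-0.469 → slack +1.888/-1.818; half-tol=0.469, Σhalf²=0.572451
Nominal = -9.200. Worst-case = [-9.200 - 1.818, -9.200 + 1.888] = [-11.018, -7.312]. RSS = √0.572451 = 0.757.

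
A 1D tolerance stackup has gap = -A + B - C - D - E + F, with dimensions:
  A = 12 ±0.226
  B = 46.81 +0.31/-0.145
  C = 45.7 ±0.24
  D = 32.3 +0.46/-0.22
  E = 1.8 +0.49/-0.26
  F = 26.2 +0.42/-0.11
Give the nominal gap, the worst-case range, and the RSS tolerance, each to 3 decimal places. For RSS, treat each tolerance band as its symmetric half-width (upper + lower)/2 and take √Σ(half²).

Stack each dimension's contribution:
  -A: nom -12.000 → Σnom=-12.000; wc +0.226/-0.226 → slack +0.226/-0.226; half-tol=0.226, Σhalf²=0.051076
  +B: nom +46.810 → Σnom=34.810; wc +0.310/-0.145 → slack +0.536/-0.371; half-tol=0.227, Σhalf²=0.102832
  -C: nom -45.700 → Σnom=-10.890; wc +0.240/-0.240 → slack +0.776/-0.611; half-tol=0.240, Σhalf²=0.160432
  -D: nom -32.300 → Σnom=-43.190; wc +0.220/-0.460 → slack +0.996/-1.071; half-tol=0.340, Σhalf²=0.276032
  -E: nom -1.800 → Σnom=-44.990; wc +0.260/-0.490 → slack +1.256/-1.561; half-tol=0.375, Σhalf²=0.416657
  +F: nom +26.200 → Σnom=-18.790; wc +0.420/-0.110 → slack +1.676/-1.671; half-tol=0.265, Σhalf²=0.486882
Nominal = -18.790. Worst-case = [-18.790 - 1.671, -18.790 + 1.676] = [-20.461, -17.114]. RSS = √0.486882 = 0.698.

nominal=-18.790 wc=[-20.461,-17.114] rss=0.698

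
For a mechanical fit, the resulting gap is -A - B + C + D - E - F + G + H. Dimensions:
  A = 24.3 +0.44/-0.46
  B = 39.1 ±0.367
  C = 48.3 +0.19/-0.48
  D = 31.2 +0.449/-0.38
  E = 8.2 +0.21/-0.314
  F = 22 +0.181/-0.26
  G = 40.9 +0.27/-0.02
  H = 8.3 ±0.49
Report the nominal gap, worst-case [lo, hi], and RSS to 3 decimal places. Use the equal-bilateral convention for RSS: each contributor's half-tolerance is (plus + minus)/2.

Stack each dimension's contribution:
  -A: nom -24.300 → Σnom=-24.300; wc +0.460/-0.440 → slack +0.460/-0.440; half-tol=0.450, Σhalf²=0.202500
  -B: nom -39.100 → Σnom=-63.400; wc +0.367/-0.367 → slack +0.827/-0.807; half-tol=0.367, Σhalf²=0.337189
  +C: nom +48.300 → Σnom=-15.100; wc +0.190/-0.480 → slack +1.017/-1.287; half-tol=0.335, Σhalf²=0.449414
  +D: nom +31.200 → Σnom=16.100; wc +0.449/-0.380 → slack +1.466/-1.667; half-tol=0.414, Σhalf²=0.621224
  -E: nom -8.200 → Σnom=7.900; wc +0.314/-0.210 → slack +1.780/-1.877; half-tol=0.262, Σhalf²=0.689868
  -F: nom -22.000 → Σnom=-14.100; wc +0.260/-0.181 → slack +2.040/-2.058; half-tol=0.221, Σhalf²=0.738488
  +G: nom +40.900 → Σnom=26.800; wc +0.270/-0.020 → slack +2.310/-2.078; half-tol=0.145, Σhalf²=0.759513
  +H: nom +8.300 → Σnom=35.100; wc +0.490/-0.490 → slack +2.800/-2.568; half-tol=0.490, Σhalf²=0.999613
Nominal = 35.100. Worst-case = [35.100 - 2.568, 35.100 + 2.800] = [32.532, 37.900]. RSS = √0.999613 = 1.000.

nominal=35.100 wc=[32.532,37.900] rss=1.000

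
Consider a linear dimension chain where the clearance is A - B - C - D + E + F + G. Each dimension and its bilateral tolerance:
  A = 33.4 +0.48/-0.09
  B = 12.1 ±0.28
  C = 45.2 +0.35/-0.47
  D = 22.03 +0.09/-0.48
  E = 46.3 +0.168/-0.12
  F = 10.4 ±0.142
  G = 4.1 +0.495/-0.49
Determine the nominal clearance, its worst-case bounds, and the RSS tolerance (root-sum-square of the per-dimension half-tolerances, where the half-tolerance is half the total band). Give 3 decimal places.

Stack each dimension's contribution:
  +A: nom +33.400 → Σnom=33.400; wc +0.480/-0.090 → slack +0.480/-0.090; half-tol=0.285, Σhalf²=0.081225
  -B: nom -12.100 → Σnom=21.300; wc +0.280/-0.280 → slack +0.760/-0.370; half-tol=0.280, Σhalf²=0.159625
  -C: nom -45.200 → Σnom=-23.900; wc +0.470/-0.350 → slack +1.230/-0.720; half-tol=0.410, Σhalf²=0.327725
  -D: nom -22.030 → Σnom=-45.930; wc +0.480/-0.090 → slack +1.710/-0.810; half-tol=0.285, Σhalf²=0.408950
  +E: nom +46.300 → Σnom=0.370; wc +0.168/-0.120 → slack +1.878/-0.930; half-tol=0.144, Σhalf²=0.429686
  +F: nom +10.400 → Σnom=10.770; wc +0.142/-0.142 → slack +2.020/-1.072; half-tol=0.142, Σhalf²=0.449850
  +G: nom +4.100 → Σnom=14.870; wc +0.495/-0.490 → slack +2.515/-1.562; half-tol=0.492, Σhalf²=0.692406
Nominal = 14.870. Worst-case = [14.870 - 1.562, 14.870 + 2.515] = [13.308, 17.385]. RSS = √0.692406 = 0.832.

nominal=14.870 wc=[13.308,17.385] rss=0.832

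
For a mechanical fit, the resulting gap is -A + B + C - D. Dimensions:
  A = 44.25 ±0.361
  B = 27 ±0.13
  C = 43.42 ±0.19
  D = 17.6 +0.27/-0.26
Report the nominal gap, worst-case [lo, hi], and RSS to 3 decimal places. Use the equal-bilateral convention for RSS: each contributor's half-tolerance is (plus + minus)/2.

Stack each dimension's contribution:
  -A: nom -44.250 → Σnom=-44.250; wc +0.361/-0.361 → slack +0.361/-0.361; half-tol=0.361, Σhalf²=0.130321
  +B: nom +27.000 → Σnom=-17.250; wc +0.130/-0.130 → slack +0.491/-0.491; half-tol=0.130, Σhalf²=0.147221
  +C: nom +43.420 → Σnom=26.170; wc +0.190/-0.190 → slack +0.681/-0.681; half-tol=0.190, Σhalf²=0.183321
  -D: nom -17.600 → Σnom=8.570; wc +0.260/-0.270 → slack +0.941/-0.951; half-tol=0.265, Σhalf²=0.253546
Nominal = 8.570. Worst-case = [8.570 - 0.951, 8.570 + 0.941] = [7.619, 9.511]. RSS = √0.253546 = 0.504.

nominal=8.570 wc=[7.619,9.511] rss=0.504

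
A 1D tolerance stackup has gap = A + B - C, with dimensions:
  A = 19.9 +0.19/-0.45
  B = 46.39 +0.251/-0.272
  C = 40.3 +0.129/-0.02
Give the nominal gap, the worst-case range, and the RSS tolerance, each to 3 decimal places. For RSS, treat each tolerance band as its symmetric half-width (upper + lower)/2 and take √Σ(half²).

nominal=25.990 wc=[25.139,26.451] rss=0.420

Stack each dimension's contribution:
  +A: nom +19.900 → Σnom=19.900; wc +0.190/-0.450 → slack +0.190/-0.450; half-tol=0.320, Σhalf²=0.102400
  +B: nom +46.390 → Σnom=66.290; wc +0.251/-0.272 → slack +0.441/-0.722; half-tol=0.262, Σhalf²=0.170782
  -C: nom -40.300 → Σnom=25.990; wc +0.020/-0.129 → slack +0.461/-0.851; half-tol=0.074, Σhalf²=0.176333
Nominal = 25.990. Worst-case = [25.990 - 0.851, 25.990 + 0.461] = [25.139, 26.451]. RSS = √0.176333 = 0.420.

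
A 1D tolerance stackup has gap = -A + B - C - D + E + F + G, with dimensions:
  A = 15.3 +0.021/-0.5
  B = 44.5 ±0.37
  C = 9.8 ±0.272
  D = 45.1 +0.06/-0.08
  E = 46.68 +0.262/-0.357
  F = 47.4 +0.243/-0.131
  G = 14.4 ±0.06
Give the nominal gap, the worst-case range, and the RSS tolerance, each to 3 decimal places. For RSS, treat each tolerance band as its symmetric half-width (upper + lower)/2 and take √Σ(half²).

Stack each dimension's contribution:
  -A: nom -15.300 → Σnom=-15.300; wc +0.500/-0.021 → slack +0.500/-0.021; half-tol=0.261, Σhalf²=0.067860
  +B: nom +44.500 → Σnom=29.200; wc +0.370/-0.370 → slack +0.870/-0.391; half-tol=0.370, Σhalf²=0.204760
  -C: nom -9.800 → Σnom=19.400; wc +0.272/-0.272 → slack +1.142/-0.663; half-tol=0.272, Σhalf²=0.278744
  -D: nom -45.100 → Σnom=-25.700; wc +0.080/-0.060 → slack +1.222/-0.723; half-tol=0.070, Σhalf²=0.283644
  +E: nom +46.680 → Σnom=20.980; wc +0.262/-0.357 → slack +1.484/-1.080; half-tol=0.309, Σhalf²=0.379435
  +F: nom +47.400 → Σnom=68.380; wc +0.243/-0.131 → slack +1.727/-1.211; half-tol=0.187, Σhalf²=0.414404
  +G: nom +14.400 → Σnom=82.780; wc +0.060/-0.060 → slack +1.787/-1.271; half-tol=0.060, Σhalf²=0.418004
Nominal = 82.780. Worst-case = [82.780 - 1.271, 82.780 + 1.787] = [81.509, 84.567]. RSS = √0.418004 = 0.647.

nominal=82.780 wc=[81.509,84.567] rss=0.647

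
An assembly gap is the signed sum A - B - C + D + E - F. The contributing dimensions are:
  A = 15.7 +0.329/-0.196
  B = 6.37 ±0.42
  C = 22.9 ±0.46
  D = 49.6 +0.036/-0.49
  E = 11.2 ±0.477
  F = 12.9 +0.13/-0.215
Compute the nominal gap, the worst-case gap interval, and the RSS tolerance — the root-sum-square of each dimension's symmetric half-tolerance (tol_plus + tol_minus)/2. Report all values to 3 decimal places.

nominal=34.330 wc=[32.157,36.267] rss=0.885

Stack each dimension's contribution:
  +A: nom +15.700 → Σnom=15.700; wc +0.329/-0.196 → slack +0.329/-0.196; half-tol=0.263, Σhalf²=0.068906
  -B: nom -6.370 → Σnom=9.330; wc +0.420/-0.420 → slack +0.749/-0.616; half-tol=0.420, Σhalf²=0.245306
  -C: nom -22.900 → Σnom=-13.570; wc +0.460/-0.460 → slack +1.209/-1.076; half-tol=0.460, Σhalf²=0.456906
  +D: nom +49.600 → Σnom=36.030; wc +0.036/-0.490 → slack +1.245/-1.566; half-tol=0.263, Σhalf²=0.526075
  +E: nom +11.200 → Σnom=47.230; wc +0.477/-0.477 → slack +1.722/-2.043; half-tol=0.477, Σhalf²=0.753604
  -F: nom -12.900 → Σnom=34.330; wc +0.215/-0.130 → slack +1.937/-2.173; half-tol=0.172, Σhalf²=0.783361
Nominal = 34.330. Worst-case = [34.330 - 2.173, 34.330 + 1.937] = [32.157, 36.267]. RSS = √0.783361 = 0.885.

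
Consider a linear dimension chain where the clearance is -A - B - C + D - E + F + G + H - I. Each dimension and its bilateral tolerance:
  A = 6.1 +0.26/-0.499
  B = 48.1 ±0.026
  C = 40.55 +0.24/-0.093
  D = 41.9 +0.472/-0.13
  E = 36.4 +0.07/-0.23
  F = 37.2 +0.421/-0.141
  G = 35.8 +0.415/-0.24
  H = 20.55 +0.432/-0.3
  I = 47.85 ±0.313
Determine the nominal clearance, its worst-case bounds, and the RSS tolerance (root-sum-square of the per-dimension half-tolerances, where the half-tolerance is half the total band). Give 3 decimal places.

Stack each dimension's contribution:
  -A: nom -6.100 → Σnom=-6.100; wc +0.499/-0.260 → slack +0.499/-0.260; half-tol=0.380, Σhalf²=0.144020
  -B: nom -48.100 → Σnom=-54.200; wc +0.026/-0.026 → slack +0.525/-0.286; half-tol=0.026, Σhalf²=0.144696
  -C: nom -40.550 → Σnom=-94.750; wc +0.093/-0.240 → slack +0.618/-0.526; half-tol=0.166, Σhalf²=0.172419
  +D: nom +41.900 → Σnom=-52.850; wc +0.472/-0.130 → slack +1.090/-0.656; half-tol=0.301, Σhalf²=0.263020
  -E: nom -36.400 → Σnom=-89.250; wc +0.230/-0.070 → slack +1.320/-0.726; half-tol=0.150, Σhalf²=0.285520
  +F: nom +37.200 → Σnom=-52.050; wc +0.421/-0.141 → slack +1.741/-0.867; half-tol=0.281, Σhalf²=0.364481
  +G: nom +35.800 → Σnom=-16.250; wc +0.415/-0.240 → slack +2.156/-1.107; half-tol=0.328, Σhalf²=0.471737
  +H: nom +20.550 → Σnom=4.300; wc +0.432/-0.300 → slack +2.588/-1.407; half-tol=0.366, Σhalf²=0.605693
  -I: nom -47.850 → Σnom=-43.550; wc +0.313/-0.313 → slack +2.901/-1.720; half-tol=0.313, Σhalf²=0.703662
Nominal = -43.550. Worst-case = [-43.550 - 1.720, -43.550 + 2.901] = [-45.270, -40.649]. RSS = √0.703662 = 0.839.

nominal=-43.550 wc=[-45.270,-40.649] rss=0.839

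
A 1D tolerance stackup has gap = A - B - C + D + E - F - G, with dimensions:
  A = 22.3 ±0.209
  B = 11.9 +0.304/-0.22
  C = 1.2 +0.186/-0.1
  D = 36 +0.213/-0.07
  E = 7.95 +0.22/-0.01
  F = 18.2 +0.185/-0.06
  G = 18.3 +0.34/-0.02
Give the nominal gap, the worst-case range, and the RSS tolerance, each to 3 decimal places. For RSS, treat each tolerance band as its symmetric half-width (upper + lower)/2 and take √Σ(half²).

Stack each dimension's contribution:
  +A: nom +22.300 → Σnom=22.300; wc +0.209/-0.209 → slack +0.209/-0.209; half-tol=0.209, Σhalf²=0.043681
  -B: nom -11.900 → Σnom=10.400; wc +0.220/-0.304 → slack +0.429/-0.513; half-tol=0.262, Σhalf²=0.112325
  -C: nom -1.200 → Σnom=9.200; wc +0.100/-0.186 → slack +0.529/-0.699; half-tol=0.143, Σhalf²=0.132774
  +D: nom +36.000 → Σnom=45.200; wc +0.213/-0.070 → slack +0.742/-0.769; half-tol=0.142, Σhalf²=0.152796
  +E: nom +7.950 → Σnom=53.150; wc +0.220/-0.010 → slack +0.962/-0.779; half-tol=0.115, Σhalf²=0.166021
  -F: nom -18.200 → Σnom=34.950; wc +0.060/-0.185 → slack +1.022/-0.964; half-tol=0.122, Σhalf²=0.181028
  -G: nom -18.300 → Σnom=16.650; wc +0.020/-0.340 → slack +1.042/-1.304; half-tol=0.180, Σhalf²=0.213428
Nominal = 16.650. Worst-case = [16.650 - 1.304, 16.650 + 1.042] = [15.346, 17.692]. RSS = √0.213428 = 0.462.

nominal=16.650 wc=[15.346,17.692] rss=0.462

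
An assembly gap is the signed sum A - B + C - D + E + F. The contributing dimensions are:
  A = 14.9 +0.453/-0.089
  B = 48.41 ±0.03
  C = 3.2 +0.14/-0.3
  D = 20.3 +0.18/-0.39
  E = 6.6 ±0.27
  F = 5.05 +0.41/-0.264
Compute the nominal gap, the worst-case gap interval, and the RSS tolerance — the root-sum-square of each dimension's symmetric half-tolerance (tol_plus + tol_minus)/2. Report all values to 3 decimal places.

Stack each dimension's contribution:
  +A: nom +14.900 → Σnom=14.900; wc +0.453/-0.089 → slack +0.453/-0.089; half-tol=0.271, Σhalf²=0.073441
  -B: nom -48.410 → Σnom=-33.510; wc +0.030/-0.030 → slack +0.483/-0.119; half-tol=0.030, Σhalf²=0.074341
  +C: nom +3.200 → Σnom=-30.310; wc +0.140/-0.300 → slack +0.623/-0.419; half-tol=0.220, Σhalf²=0.122741
  -D: nom -20.300 → Σnom=-50.610; wc +0.390/-0.180 → slack +1.013/-0.599; half-tol=0.285, Σhalf²=0.203966
  +E: nom +6.600 → Σnom=-44.010; wc +0.270/-0.270 → slack +1.283/-0.869; half-tol=0.270, Σhalf²=0.276866
  +F: nom +5.050 → Σnom=-38.960; wc +0.410/-0.264 → slack +1.693/-1.133; half-tol=0.337, Σhalf²=0.390435
Nominal = -38.960. Worst-case = [-38.960 - 1.133, -38.960 + 1.693] = [-40.093, -37.267]. RSS = √0.390435 = 0.625.

nominal=-38.960 wc=[-40.093,-37.267] rss=0.625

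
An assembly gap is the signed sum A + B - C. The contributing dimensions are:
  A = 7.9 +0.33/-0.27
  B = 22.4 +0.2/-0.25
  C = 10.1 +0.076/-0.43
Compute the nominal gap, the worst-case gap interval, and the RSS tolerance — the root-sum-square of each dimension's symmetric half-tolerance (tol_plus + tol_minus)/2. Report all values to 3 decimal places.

nominal=20.200 wc=[19.604,21.160] rss=0.452

Stack each dimension's contribution:
  +A: nom +7.900 → Σnom=7.900; wc +0.330/-0.270 → slack +0.330/-0.270; half-tol=0.300, Σhalf²=0.090000
  +B: nom +22.400 → Σnom=30.300; wc +0.200/-0.250 → slack +0.530/-0.520; half-tol=0.225, Σhalf²=0.140625
  -C: nom -10.100 → Σnom=20.200; wc +0.430/-0.076 → slack +0.960/-0.596; half-tol=0.253, Σhalf²=0.204634
Nominal = 20.200. Worst-case = [20.200 - 0.596, 20.200 + 0.960] = [19.604, 21.160]. RSS = √0.204634 = 0.452.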